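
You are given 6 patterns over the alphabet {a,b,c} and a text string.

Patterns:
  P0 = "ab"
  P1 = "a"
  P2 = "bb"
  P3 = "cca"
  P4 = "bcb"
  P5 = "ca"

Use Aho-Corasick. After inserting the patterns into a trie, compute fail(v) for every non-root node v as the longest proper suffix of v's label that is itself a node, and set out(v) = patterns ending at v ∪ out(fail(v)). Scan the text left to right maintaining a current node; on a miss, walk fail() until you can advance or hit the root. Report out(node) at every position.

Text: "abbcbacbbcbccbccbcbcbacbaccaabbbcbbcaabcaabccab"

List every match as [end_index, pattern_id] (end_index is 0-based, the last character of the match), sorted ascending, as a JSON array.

Build:
Trie (insert patterns):
  n0 'ε': a→1 b→3 c→5
  n1 'a': b→2  [P1 ends]
  n2 'ab': ·  [P0 ends]
  n3 'b': b→4 c→8
  n4 'bb': ·  [P2 ends]
  n5 'c': a→10 c→6
  n6 'cc': a→7
  n7 'cca': ·  [P3 ends]
  n8 'bc': b→9
  n9 'bcb': ·  [P4 ends]
  n10 'ca': ·  [P5 ends]

BFS fail/out derivation:
  n1('a'): parent n0 fail=0; on 'a' 0 → fail=0;  out {1}∪∅={1}
  n3('b'): parent n0 fail=0; on 'b' 0 → fail=0;  out ∅∪∅=∅
  n5('c'): parent n0 fail=0; on 'c' 0 → fail=0;  out ∅∪∅=∅
  n2('ab'): parent n1 fail=0; on 'b' 0 → fail=3;  out {0}∪∅={0}
  n4('bb'): parent n3 fail=0; on 'b' 0 → fail=3;  out {2}∪∅={2}
  n6('cc'): parent n5 fail=0; on 'c' 0 → fail=5;  out ∅∪∅=∅
  n8('bc'): parent n3 fail=0; on 'c' 0 → fail=5;  out ∅∪∅=∅
  n10('ca'): parent n5 fail=0; on 'a' 0 → fail=1;  out {5}∪{1}={1,5}
  n7('cca'): parent n6 fail=5; on 'a' 5 → fail=10;  out {3}∪{1,5}={1,3,5}
  n9('bcb'): parent n8 fail=5; on 'b' 5→0 → fail=3;  out {4}∪∅={4}

Text stream:
[0] read 'a'  n0⇒n1  ** P1@[0:0]
[1] read 'b'  n1⇒n2  ** P0@[0:1]
[2] read 'b'  n2⇒n4 (fail-walked)  ** P2@[1:2]
[3] read 'c'  n4⇒n8 (fail-walked)
[4] read 'b'  n8⇒n9  ** P4@[2:4]
[5] read 'a'  n9⇒n1 (fail-walked)  ** P1@[5:5]
[6] read 'c'  n1⇒n5 (fail-walked)
[7] read 'b'  n5⇒n3 (fail-walked)
[8] read 'b'  n3⇒n4  ** P2@[7:8]
[9] read 'c'  n4⇒n8 (fail-walked)
[10] read 'b'  n8⇒n9  ** P4@[8:10]
[11] read 'c'  n9⇒n8 (fail-walked)
[12] read 'c'  n8⇒n6 (fail-walked)
[13] read 'b'  n6⇒n3 (fail-walked)
[14] read 'c'  n3⇒n8
[15] read 'c'  n8⇒n6 (fail-walked)
[16] read 'b'  n6⇒n3 (fail-walked)
[17] read 'c'  n3⇒n8
[18] read 'b'  n8⇒n9  ** P4@[16:18]
[19] read 'c'  n9⇒n8 (fail-walked)
[20] read 'b'  n8⇒n9  ** P4@[18:20]
[21] read 'a'  n9⇒n1 (fail-walked)  ** P1@[21:21]
[22] read 'c'  n1⇒n5 (fail-walked)
[23] read 'b'  n5⇒n3 (fail-walked)
[24] read 'a'  n3⇒n1 (fail-walked)  ** P1@[24:24]
[25] read 'c'  n1⇒n5 (fail-walked)
[26] read 'c'  n5⇒n6
[27] read 'a'  n6⇒n7  ** P1@[27:27],P3@[25:27],P5@[26:27]
[28] read 'a'  n7⇒n1 (fail-walked)  ** P1@[28:28]
[29] read 'b'  n1⇒n2  ** P0@[28:29]
[30] read 'b'  n2⇒n4 (fail-walked)  ** P2@[29:30]
[31] read 'b'  n4⇒n4 (fail-walked)  ** P2@[30:31]
[32] read 'c'  n4⇒n8 (fail-walked)
[33] read 'b'  n8⇒n9  ** P4@[31:33]
[34] read 'b'  n9⇒n4 (fail-walked)  ** P2@[33:34]
[35] read 'c'  n4⇒n8 (fail-walked)
[36] read 'a'  n8⇒n10 (fail-walked)  ** P1@[36:36],P5@[35:36]
[37] read 'a'  n10⇒n1 (fail-walked)  ** P1@[37:37]
[38] read 'b'  n1⇒n2  ** P0@[37:38]
[39] read 'c'  n2⇒n8 (fail-walked)
[40] read 'a'  n8⇒n10 (fail-walked)  ** P1@[40:40],P5@[39:40]
[41] read 'a'  n10⇒n1 (fail-walked)  ** P1@[41:41]
[42] read 'b'  n1⇒n2  ** P0@[41:42]
[43] read 'c'  n2⇒n8 (fail-walked)
[44] read 'c'  n8⇒n6 (fail-walked)
[45] read 'a'  n6⇒n7  ** P1@[45:45],P3@[43:45],P5@[44:45]
[46] read 'b'  n7⇒n2 (fail-walked)  ** P0@[45:46]

All matches (sorted): [[0,1],[1,0],[2,2],[4,4],[5,1],[8,2],[10,4],[18,4],[20,4],[21,1],[24,1],[27,1],[27,3],[27,5],[28,1],[29,0],[30,2],[31,2],[33,4],[34,2],[36,1],[36,5],[37,1],[38,0],[40,1],[40,5],[41,1],[42,0],[45,1],[45,3],[45,5],[46,0]]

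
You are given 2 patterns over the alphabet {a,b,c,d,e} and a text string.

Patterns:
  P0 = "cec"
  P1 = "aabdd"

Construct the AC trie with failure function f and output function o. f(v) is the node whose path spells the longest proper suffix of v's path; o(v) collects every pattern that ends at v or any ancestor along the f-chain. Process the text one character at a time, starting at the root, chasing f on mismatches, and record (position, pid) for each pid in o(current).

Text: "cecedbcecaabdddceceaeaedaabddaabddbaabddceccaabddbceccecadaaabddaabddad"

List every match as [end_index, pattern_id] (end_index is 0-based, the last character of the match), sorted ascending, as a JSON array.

Build automaton:
Trie (insert patterns):
  n0 'ε': a→4 c→1
  n1 'c': e→2
  n2 'ce': c→3
  n3 'cec': ·  ←P0
  n4 'a': a→5
  n5 'aa': b→6
  n6 'aab': d→7
  n7 'aabd': d→8
  n8 'aabdd': ·  ←P1

Failure links (BFS by depth):
  fail(1) 'c': from fail(0)=0 chase 'c': 0 ⇒ 0;  out=∅∪out(0)=∅
  fail(4) 'a': from fail(0)=0 chase 'a': 0 ⇒ 0;  out=∅∪out(0)=∅
  fail(2) 'ce': from fail(1)=0 chase 'e': 0 ⇒ 0;  out=∅∪out(0)=∅
  fail(5) 'aa': from fail(4)=0 chase 'a': 0 ⇒ 4;  out=∅∪out(4)=∅
  fail(3) 'cec': from fail(2)=0 chase 'c': 0 ⇒ 1;  out={0}∪out(1)={0}
  fail(6) 'aab': from fail(5)=4 chase 'b': 4→0 ⇒ 0;  out=∅∪out(0)=∅
  fail(7) 'aabd': from fail(6)=0 chase 'd': 0 ⇒ 0;  out=∅∪out(0)=∅
  fail(8) 'aabdd': from fail(7)=0 chase 'd': 0 ⇒ 0;  out={1}∪out(0)={1}

Scan:
pos 0 'c': at 1
pos 1 'e': at 2
pos 2 'c': at 3  ** P0@[0:2]
pos 3 'e': at 2 (via fail)
pos 4 'd': at 0 (via fail)
pos 5 'b': at 0
pos 6 'c': at 1
pos 7 'e': at 2
pos 8 'c': at 3  ** P0@[6:8]
pos 9 'a': at 4 (via fail)
pos 10 'a': at 5
pos 11 'b': at 6
pos 12 'd': at 7
pos 13 'd': at 8  ** P1@[9:13]
pos 14 'd': at 0 (via fail)
pos 15 'c': at 1
pos 16 'e': at 2
pos 17 'c': at 3  ** P0@[15:17]
pos 18 'e': at 2 (via fail)
pos 19 'a': at 4 (via fail)
pos 20 'e': at 0 (via fail)
pos 21 'a': at 4
pos 22 'e': at 0 (via fail)
pos 23 'd': at 0
pos 24 'a': at 4
pos 25 'a': at 5
pos 26 'b': at 6
pos 27 'd': at 7
pos 28 'd': at 8  ** P1@[24:28]
pos 29 'a': at 4 (via fail)
pos 30 'a': at 5
pos 31 'b': at 6
pos 32 'd': at 7
pos 33 'd': at 8  ** P1@[29:33]
pos 34 'b': at 0 (via fail)
pos 35 'a': at 4
pos 36 'a': at 5
pos 37 'b': at 6
pos 38 'd': at 7
pos 39 'd': at 8  ** P1@[35:39]
pos 40 'c': at 1 (via fail)
pos 41 'e': at 2
pos 42 'c': at 3  ** P0@[40:42]
pos 43 'c': at 1 (via fail)
pos 44 'a': at 4 (via fail)
pos 45 'a': at 5
pos 46 'b': at 6
pos 47 'd': at 7
pos 48 'd': at 8  ** P1@[44:48]
pos 49 'b': at 0 (via fail)
pos 50 'c': at 1
pos 51 'e': at 2
pos 52 'c': at 3  ** P0@[50:52]
pos 53 'c': at 1 (via fail)
pos 54 'e': at 2
pos 55 'c': at 3  ** P0@[53:55]
pos 56 'a': at 4 (via fail)
pos 57 'd': at 0 (via fail)
pos 58 'a': at 4
pos 59 'a': at 5
pos 60 'a': at 5 (via fail)
pos 61 'b': at 6
pos 62 'd': at 7
pos 63 'd': at 8  ** P1@[59:63]
pos 64 'a': at 4 (via fail)
pos 65 'a': at 5
pos 66 'b': at 6
pos 67 'd': at 7
pos 68 'd': at 8  ** P1@[64:68]
pos 69 'a': at 4 (via fail)
pos 70 'd': at 0 (via fail)

Result: [[2,0],[8,0],[13,1],[17,0],[28,1],[33,1],[39,1],[42,0],[48,1],[52,0],[55,0],[63,1],[68,1]]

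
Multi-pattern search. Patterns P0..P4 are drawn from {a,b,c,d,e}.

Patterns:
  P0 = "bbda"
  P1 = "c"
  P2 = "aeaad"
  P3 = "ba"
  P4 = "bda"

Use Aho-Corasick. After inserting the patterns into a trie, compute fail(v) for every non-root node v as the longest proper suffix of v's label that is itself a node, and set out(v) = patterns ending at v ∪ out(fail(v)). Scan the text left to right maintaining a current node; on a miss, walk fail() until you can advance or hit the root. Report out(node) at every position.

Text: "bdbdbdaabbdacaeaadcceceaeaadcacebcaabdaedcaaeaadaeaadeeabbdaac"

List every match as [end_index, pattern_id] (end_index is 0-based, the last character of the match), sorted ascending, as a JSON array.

Build automaton:
Trie (insert patterns):
  0='ε' goto a→6 b→1 c→5
  1='b' goto a→11 b→2 d→12
  2='bb' goto d→3
  3='bbd' goto a→4
  4='bbda' goto ·  [P0 ends]
  5='c' goto ·  [P1 ends]
  6='a' goto e→7
  7='ae' goto a→8
  8='aea' goto a→9
  9='aeaa' goto d→10
  10='aeaad' goto ·  [P2 ends]
  11='ba' goto ·  [P3 ends]
  12='bd' goto a→13
  13='bda' goto ·  [P4 ends]

Failure links (BFS by depth):
  n1('b'): parent n0 fail=0; on 'b' 0 → fail=0;  out ∅∪∅=∅
  n5('c'): parent n0 fail=0; on 'c' 0 → fail=0;  out {1}∪∅={1}
  n6('a'): parent n0 fail=0; on 'a' 0 → fail=0;  out ∅∪∅=∅
  n2('bb'): parent n1 fail=0; on 'b' 0 → fail=1;  out ∅∪∅=∅
  n7('ae'): parent n6 fail=0; on 'e' 0 → fail=0;  out ∅∪∅=∅
  n11('ba'): parent n1 fail=0; on 'a' 0 → fail=6;  out {3}∪∅={3}
  n12('bd'): parent n1 fail=0; on 'd' 0 → fail=0;  out ∅∪∅=∅
  n3('bbd'): parent n2 fail=1; on 'd' 1 → fail=12;  out ∅∪∅=∅
  n8('aea'): parent n7 fail=0; on 'a' 0 → fail=6;  out ∅∪∅=∅
  n13('bda'): parent n12 fail=0; on 'a' 0 → fail=6;  out {4}∪∅={4}
  n4('bbda'): parent n3 fail=12; on 'a' 12 → fail=13;  out {0}∪{4}={0,4}
  n9('aeaa'): parent n8 fail=6; on 'a' 6→0 → fail=6;  out ∅∪∅=∅
  n10('aeaad'): parent n9 fail=6; on 'd' 6→0 → fail=0;  out {2}∪∅={2}

Scan:
i=0 'b': node 0→1
i=1 'd': node 1→12
i=2 'b': node 12→1 (via fail)
i=3 'd': node 1→12
i=4 'b': node 12→1 (via fail)
i=5 'd': node 1→12
i=6 'a': node 12→13  emit P4@[4:6]
i=7 'a': node 13→6 (via fail)
i=8 'b': node 6→1 (via fail)
i=9 'b': node 1→2
i=10 'd': node 2→3
i=11 'a': node 3→4  emit P0@[8:11],P4@[9:11]
i=12 'c': node 4→5 (via fail)  emit P1@[12:12]
i=13 'a': node 5→6 (via fail)
i=14 'e': node 6→7
i=15 'a': node 7→8
i=16 'a': node 8→9
i=17 'd': node 9→10  emit P2@[13:17]
i=18 'c': node 10→5 (via fail)  emit P1@[18:18]
i=19 'c': node 5→5 (via fail)  emit P1@[19:19]
i=20 'e': node 5→0 (via fail)
i=21 'c': node 0→5  emit P1@[21:21]
i=22 'e': node 5→0 (via fail)
i=23 'a': node 0→6
i=24 'e': node 6→7
i=25 'a': node 7→8
i=26 'a': node 8→9
i=27 'd': node 9→10  emit P2@[23:27]
i=28 'c': node 10→5 (via fail)  emit P1@[28:28]
i=29 'a': node 5→6 (via fail)
i=30 'c': node 6→5 (via fail)  emit P1@[30:30]
i=31 'e': node 5→0 (via fail)
i=32 'b': node 0→1
i=33 'c': node 1→5 (via fail)  emit P1@[33:33]
i=34 'a': node 5→6 (via fail)
i=35 'a': node 6→6 (via fail)
i=36 'b': node 6→1 (via fail)
i=37 'd': node 1→12
i=38 'a': node 12→13  emit P4@[36:38]
i=39 'e': node 13→7 (via fail)
i=40 'd': node 7→0 (via fail)
i=41 'c': node 0→5  emit P1@[41:41]
i=42 'a': node 5→6 (via fail)
i=43 'a': node 6→6 (via fail)
i=44 'e': node 6→7
i=45 'a': node 7→8
i=46 'a': node 8→9
i=47 'd': node 9→10  emit P2@[43:47]
i=48 'a': node 10→6 (via fail)
i=49 'e': node 6→7
i=50 'a': node 7→8
i=51 'a': node 8→9
i=52 'd': node 9→10  emit P2@[48:52]
i=53 'e': node 10→0 (via fail)
i=54 'e': node 0→0
i=55 'a': node 0→6
i=56 'b': node 6→1 (via fail)
i=57 'b': node 1→2
i=58 'd': node 2→3
i=59 'a': node 3→4  emit P0@[56:59],P4@[57:59]
i=60 'a': node 4→6 (via fail)
i=61 'c': node 6→5 (via fail)  emit P1@[61:61]

All matches (sorted): [[6,4],[11,0],[11,4],[12,1],[17,2],[18,1],[19,1],[21,1],[27,2],[28,1],[30,1],[33,1],[38,4],[41,1],[47,2],[52,2],[59,0],[59,4],[61,1]]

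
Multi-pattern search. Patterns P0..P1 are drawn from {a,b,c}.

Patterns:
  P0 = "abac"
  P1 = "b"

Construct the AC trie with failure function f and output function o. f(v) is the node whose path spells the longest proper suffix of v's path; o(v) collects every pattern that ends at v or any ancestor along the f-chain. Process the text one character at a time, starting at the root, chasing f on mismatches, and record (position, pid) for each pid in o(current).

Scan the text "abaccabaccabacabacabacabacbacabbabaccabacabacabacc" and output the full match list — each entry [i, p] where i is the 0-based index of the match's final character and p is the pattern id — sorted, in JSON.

Build automaton:
Trie nodes:
  0='ε' goto a→1 b→5
  1='a' goto b→2
  2='ab' goto a→3
  3='aba' goto c→4
  4='abac' goto ·  ←P0
  5='b' goto ·  ←P1

BFS fail/out derivation:
  fail(1) 'a': from fail(0)=0 chase 'a': 0 ⇒ 0;  out=∅∪out(0)=∅
  fail(5) 'b': from fail(0)=0 chase 'b': 0 ⇒ 0;  out={1}∪out(0)={1}
  fail(2) 'ab': from fail(1)=0 chase 'b': 0 ⇒ 5;  out=∅∪out(5)={1}
  fail(3) 'aba': from fail(2)=5 chase 'a': 5→0 ⇒ 1;  out=∅∪out(1)=∅
  fail(4) 'abac': from fail(3)=1 chase 'c': 1→0 ⇒ 0;  out={0}∪out(0)={0}

Text stream:
i=0 'a': node 0→1
i=1 'b': node 1→2  emit P1@[1:1]
i=2 'a': node 2→3
i=3 'c': node 3→4  emit P0@[0:3]
i=4 'c': node 4→0 (via fail)
i=5 'a': node 0→1
i=6 'b': node 1→2  emit P1@[6:6]
i=7 'a': node 2→3
i=8 'c': node 3→4  emit P0@[5:8]
i=9 'c': node 4→0 (via fail)
i=10 'a': node 0→1
i=11 'b': node 1→2  emit P1@[11:11]
i=12 'a': node 2→3
i=13 'c': node 3→4  emit P0@[10:13]
i=14 'a': node 4→1 (via fail)
i=15 'b': node 1→2  emit P1@[15:15]
i=16 'a': node 2→3
i=17 'c': node 3→4  emit P0@[14:17]
i=18 'a': node 4→1 (via fail)
i=19 'b': node 1→2  emit P1@[19:19]
i=20 'a': node 2→3
i=21 'c': node 3→4  emit P0@[18:21]
i=22 'a': node 4→1 (via fail)
i=23 'b': node 1→2  emit P1@[23:23]
i=24 'a': node 2→3
i=25 'c': node 3→4  emit P0@[22:25]
i=26 'b': node 4→5 (via fail)  emit P1@[26:26]
i=27 'a': node 5→1 (via fail)
i=28 'c': node 1→0 (via fail)
i=29 'a': node 0→1
i=30 'b': node 1→2  emit P1@[30:30]
i=31 'b': node 2→5 (via fail)  emit P1@[31:31]
i=32 'a': node 5→1 (via fail)
i=33 'b': node 1→2  emit P1@[33:33]
i=34 'a': node 2→3
i=35 'c': node 3→4  emit P0@[32:35]
i=36 'c': node 4→0 (via fail)
i=37 'a': node 0→1
i=38 'b': node 1→2  emit P1@[38:38]
i=39 'a': node 2→3
i=40 'c': node 3→4  emit P0@[37:40]
i=41 'a': node 4→1 (via fail)
i=42 'b': node 1→2  emit P1@[42:42]
i=43 'a': node 2→3
i=44 'c': node 3→4  emit P0@[41:44]
i=45 'a': node 4→1 (via fail)
i=46 'b': node 1→2  emit P1@[46:46]
i=47 'a': node 2→3
i=48 'c': node 3→4  emit P0@[45:48]
i=49 'c': node 4→0 (via fail)

Result: [[1,1],[3,0],[6,1],[8,0],[11,1],[13,0],[15,1],[17,0],[19,1],[21,0],[23,1],[25,0],[26,1],[30,1],[31,1],[33,1],[35,0],[38,1],[40,0],[42,1],[44,0],[46,1],[48,0]]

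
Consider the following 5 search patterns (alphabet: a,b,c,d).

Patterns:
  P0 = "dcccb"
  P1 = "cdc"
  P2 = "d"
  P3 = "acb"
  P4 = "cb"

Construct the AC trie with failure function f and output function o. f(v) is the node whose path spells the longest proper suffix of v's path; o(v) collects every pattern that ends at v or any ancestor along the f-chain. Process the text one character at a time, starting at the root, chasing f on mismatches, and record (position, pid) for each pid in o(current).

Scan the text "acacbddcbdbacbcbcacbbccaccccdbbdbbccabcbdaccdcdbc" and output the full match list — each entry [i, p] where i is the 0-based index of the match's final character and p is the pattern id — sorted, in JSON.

Construct AC machine:
Trie nodes:
  0='ε' goto a→9 c→6 d→1
  1='d' goto c→2  [P2 ends]
  2='dc' goto c→3
  3='dcc' goto c→4
  4='dccc' goto b→5
  5='dcccb' goto ·  [P0 ends]
  6='c' goto b→12 d→7
  7='cd' goto c→8
  8='cdc' goto ·  [P1 ends]
  9='a' goto c→10
  10='ac' goto b→11
  11='acb' goto ·  [P3 ends]
  12='cb' goto ·  [P4 ends]

Failure links (BFS by depth):
  fail(1) 'd': from fail(0)=0 chase 'd': 0 ⇒ 0;  out={2}∪out(0)={2}
  fail(6) 'c': from fail(0)=0 chase 'c': 0 ⇒ 0;  out=∅∪out(0)=∅
  fail(9) 'a': from fail(0)=0 chase 'a': 0 ⇒ 0;  out=∅∪out(0)=∅
  fail(2) 'dc': from fail(1)=0 chase 'c': 0 ⇒ 6;  out=∅∪out(6)=∅
  fail(7) 'cd': from fail(6)=0 chase 'd': 0 ⇒ 1;  out=∅∪out(1)={2}
  fail(10) 'ac': from fail(9)=0 chase 'c': 0 ⇒ 6;  out=∅∪out(6)=∅
  fail(12) 'cb': from fail(6)=0 chase 'b': 0 ⇒ 0;  out={4}∪out(0)={4}
  fail(3) 'dcc': from fail(2)=6 chase 'c': 6→0 ⇒ 6;  out=∅∪out(6)=∅
  fail(8) 'cdc': from fail(7)=1 chase 'c': 1 ⇒ 2;  out={1}∪out(2)={1}
  fail(11) 'acb': from fail(10)=6 chase 'b': 6 ⇒ 12;  out={3}∪out(12)={3,4}
  fail(4) 'dccc': from fail(3)=6 chase 'c': 6→0 ⇒ 6;  out=∅∪out(6)=∅
  fail(5) 'dcccb': from fail(4)=6 chase 'b': 6 ⇒ 12;  out={0}∪out(12)={0,4}

Text stream:
pos 0 'a': at 9
pos 1 'c': at 10
pos 2 'a': at 9 ·f
pos 3 'c': at 10
pos 4 'b': at 11  ** P3@[2:4],P4@[3:4]
pos 5 'd': at 1 ·f  ** P2@[5:5]
pos 6 'd': at 1 ·f  ** P2@[6:6]
pos 7 'c': at 2
pos 8 'b': at 12 ·f  ** P4@[7:8]
pos 9 'd': at 1 ·f  ** P2@[9:9]
pos 10 'b': at 0 ·f
pos 11 'a': at 9
pos 12 'c': at 10
pos 13 'b': at 11  ** P3@[11:13],P4@[12:13]
pos 14 'c': at 6 ·f
pos 15 'b': at 12  ** P4@[14:15]
pos 16 'c': at 6 ·f
pos 17 'a': at 9 ·f
pos 18 'c': at 10
pos 19 'b': at 11  ** P3@[17:19],P4@[18:19]
pos 20 'b': at 0 ·f
pos 21 'c': at 6
pos 22 'c': at 6 ·f
pos 23 'a': at 9 ·f
pos 24 'c': at 10
pos 25 'c': at 6 ·f
pos 26 'c': at 6 ·f
pos 27 'c': at 6 ·f
pos 28 'd': at 7  ** P2@[28:28]
pos 29 'b': at 0 ·f
pos 30 'b': at 0
pos 31 'd': at 1  ** P2@[31:31]
pos 32 'b': at 0 ·f
pos 33 'b': at 0
pos 34 'c': at 6
pos 35 'c': at 6 ·f
pos 36 'a': at 9 ·f
pos 37 'b': at 0 ·f
pos 38 'c': at 6
pos 39 'b': at 12  ** P4@[38:39]
pos 40 'd': at 1 ·f  ** P2@[40:40]
pos 41 'a': at 9 ·f
pos 42 'c': at 10
pos 43 'c': at 6 ·f
pos 44 'd': at 7  ** P2@[44:44]
pos 45 'c': at 8  ** P1@[43:45]
pos 46 'd': at 7 ·f  ** P2@[46:46]
pos 47 'b': at 0 ·f
pos 48 'c': at 6

Matches: [[4,3],[4,4],[5,2],[6,2],[8,4],[9,2],[13,3],[13,4],[15,4],[19,3],[19,4],[28,2],[31,2],[39,4],[40,2],[44,2],[45,1],[46,2]]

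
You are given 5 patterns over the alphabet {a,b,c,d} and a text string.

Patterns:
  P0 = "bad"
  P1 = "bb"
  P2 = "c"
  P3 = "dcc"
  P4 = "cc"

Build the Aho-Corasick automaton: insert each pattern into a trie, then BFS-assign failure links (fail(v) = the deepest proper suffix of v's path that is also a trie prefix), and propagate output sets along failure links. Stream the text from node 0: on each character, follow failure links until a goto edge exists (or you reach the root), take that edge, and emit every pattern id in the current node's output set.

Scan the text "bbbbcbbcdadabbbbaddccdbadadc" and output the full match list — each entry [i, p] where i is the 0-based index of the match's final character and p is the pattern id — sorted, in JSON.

Build:
Trie (insert patterns):
  0='ε' goto b→1 c→5 d→6
  1='b' goto a→2 b→4
  2='ba' goto d→3
  3='bad' goto ·  ←P0
  4='bb' goto ·  ←P1
  5='c' goto c→9  ←P2
  6='d' goto c→7
  7='dc' goto c→8
  8='dcc' goto ·  ←P3
  9='cc' goto ·  ←P4

BFS fail/out derivation:
  n1('b'): parent n0 fail=0; on 'b' 0 → fail=0;  out ∅∪∅=∅
  n5('c'): parent n0 fail=0; on 'c' 0 → fail=0;  out {2}∪∅={2}
  n6('d'): parent n0 fail=0; on 'd' 0 → fail=0;  out ∅∪∅=∅
  n2('ba'): parent n1 fail=0; on 'a' 0 → fail=0;  out ∅∪∅=∅
  n4('bb'): parent n1 fail=0; on 'b' 0 → fail=1;  out {1}∪∅={1}
  n7('dc'): parent n6 fail=0; on 'c' 0 → fail=5;  out ∅∪{2}={2}
  n9('cc'): parent n5 fail=0; on 'c' 0 → fail=5;  out {4}∪{2}={2,4}
  n3('bad'): parent n2 fail=0; on 'd' 0 → fail=6;  out {0}∪∅={0}
  n8('dcc'): parent n7 fail=5; on 'c' 5 → fail=9;  out {3}∪{2,4}={2,3,4}

Run:
i=0 'b': node 0→1
i=1 'b': node 1→4  → match P1@[0:1]
i=2 'b': node 4→4 ·f  → match P1@[1:2]
i=3 'b': node 4→4 ·f  → match P1@[2:3]
i=4 'c': node 4→5 ·f  → match P2@[4:4]
i=5 'b': node 5→1 ·f
i=6 'b': node 1→4  → match P1@[5:6]
i=7 'c': node 4→5 ·f  → match P2@[7:7]
i=8 'd': node 5→6 ·f
i=9 'a': node 6→0 ·f
i=10 'd': node 0→6
i=11 'a': node 6→0 ·f
i=12 'b': node 0→1
i=13 'b': node 1→4  → match P1@[12:13]
i=14 'b': node 4→4 ·f  → match P1@[13:14]
i=15 'b': node 4→4 ·f  → match P1@[14:15]
i=16 'a': node 4→2 ·f
i=17 'd': node 2→3  → match P0@[15:17]
i=18 'd': node 3→6 ·f
i=19 'c': node 6→7  → match P2@[19:19]
i=20 'c': node 7→8  → match P2@[20:20],P3@[18:20],P4@[19:20]
i=21 'd': node 8→6 ·f
i=22 'b': node 6→1 ·f
i=23 'a': node 1→2
i=24 'd': node 2→3  → match P0@[22:24]
i=25 'a': node 3→0 ·f
i=26 'd': node 0→6
i=27 'c': node 6→7  → match P2@[27:27]

All matches (sorted): [[1,1],[2,1],[3,1],[4,2],[6,1],[7,2],[13,1],[14,1],[15,1],[17,0],[19,2],[20,2],[20,3],[20,4],[24,0],[27,2]]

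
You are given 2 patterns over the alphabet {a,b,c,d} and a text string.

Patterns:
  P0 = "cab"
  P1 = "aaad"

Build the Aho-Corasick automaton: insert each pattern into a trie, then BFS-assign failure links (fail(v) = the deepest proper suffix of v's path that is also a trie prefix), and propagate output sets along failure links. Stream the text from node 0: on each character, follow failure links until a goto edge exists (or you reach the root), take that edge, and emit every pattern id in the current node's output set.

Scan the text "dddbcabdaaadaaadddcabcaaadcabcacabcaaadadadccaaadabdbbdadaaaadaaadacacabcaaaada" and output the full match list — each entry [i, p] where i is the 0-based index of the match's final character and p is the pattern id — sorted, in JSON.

Build:
Trie (insert patterns):
  n0 'ε': a→4 c→1
  n1 'c': a→2
  n2 'ca': b→3
  n3 'cab': ·  ←P0
  n4 'a': a→5
  n5 'aa': a→6
  n6 'aaa': d→7
  n7 'aaad': ·  ←P1

Failure links (BFS by depth):
  fail(1) 'c': from fail(0)=0 chase 'c': 0 ⇒ 0;  out=∅∪out(0)=∅
  fail(4) 'a': from fail(0)=0 chase 'a': 0 ⇒ 0;  out=∅∪out(0)=∅
  fail(2) 'ca': from fail(1)=0 chase 'a': 0 ⇒ 4;  out=∅∪out(4)=∅
  fail(5) 'aa': from fail(4)=0 chase 'a': 0 ⇒ 4;  out=∅∪out(4)=∅
  fail(3) 'cab': from fail(2)=4 chase 'b': 4→0 ⇒ 0;  out={0}∪out(0)={0}
  fail(6) 'aaa': from fail(5)=4 chase 'a': 4 ⇒ 5;  out=∅∪out(5)=∅
  fail(7) 'aaad': from fail(6)=5 chase 'd': 5→4→0 ⇒ 0;  out={1}∪out(0)={1}

Run:
[0] read 'd'  n0⇒n0
[1] read 'd'  n0⇒n0
[2] read 'd'  n0⇒n0
[3] read 'b'  n0⇒n0
[4] read 'c'  n0⇒n1
[5] read 'a'  n1⇒n2
[6] read 'b'  n2⇒n3  → match P0@[4:6]
[7] read 'd'  n3⇒n0 (fail-walked)
[8] read 'a'  n0⇒n4
[9] read 'a'  n4⇒n5
[10] read 'a'  n5⇒n6
[11] read 'd'  n6⇒n7  → match P1@[8:11]
[12] read 'a'  n7⇒n4 (fail-walked)
[13] read 'a'  n4⇒n5
[14] read 'a'  n5⇒n6
[15] read 'd'  n6⇒n7  → match P1@[12:15]
[16] read 'd'  n7⇒n0 (fail-walked)
[17] read 'd'  n0⇒n0
[18] read 'c'  n0⇒n1
[19] read 'a'  n1⇒n2
[20] read 'b'  n2⇒n3  → match P0@[18:20]
[21] read 'c'  n3⇒n1 (fail-walked)
[22] read 'a'  n1⇒n2
[23] read 'a'  n2⇒n5 (fail-walked)
[24] read 'a'  n5⇒n6
[25] read 'd'  n6⇒n7  → match P1@[22:25]
[26] read 'c'  n7⇒n1 (fail-walked)
[27] read 'a'  n1⇒n2
[28] read 'b'  n2⇒n3  → match P0@[26:28]
[29] read 'c'  n3⇒n1 (fail-walked)
[30] read 'a'  n1⇒n2
[31] read 'c'  n2⇒n1 (fail-walked)
[32] read 'a'  n1⇒n2
[33] read 'b'  n2⇒n3  → match P0@[31:33]
[34] read 'c'  n3⇒n1 (fail-walked)
[35] read 'a'  n1⇒n2
[36] read 'a'  n2⇒n5 (fail-walked)
[37] read 'a'  n5⇒n6
[38] read 'd'  n6⇒n7  → match P1@[35:38]
[39] read 'a'  n7⇒n4 (fail-walked)
[40] read 'd'  n4⇒n0 (fail-walked)
[41] read 'a'  n0⇒n4
[42] read 'd'  n4⇒n0 (fail-walked)
[43] read 'c'  n0⇒n1
[44] read 'c'  n1⇒n1 (fail-walked)
[45] read 'a'  n1⇒n2
[46] read 'a'  n2⇒n5 (fail-walked)
[47] read 'a'  n5⇒n6
[48] read 'd'  n6⇒n7  → match P1@[45:48]
[49] read 'a'  n7⇒n4 (fail-walked)
[50] read 'b'  n4⇒n0 (fail-walked)
[51] read 'd'  n0⇒n0
[52] read 'b'  n0⇒n0
[53] read 'b'  n0⇒n0
[54] read 'd'  n0⇒n0
[55] read 'a'  n0⇒n4
[56] read 'd'  n4⇒n0 (fail-walked)
[57] read 'a'  n0⇒n4
[58] read 'a'  n4⇒n5
[59] read 'a'  n5⇒n6
[60] read 'a'  n6⇒n6 (fail-walked)
[61] read 'd'  n6⇒n7  → match P1@[58:61]
[62] read 'a'  n7⇒n4 (fail-walked)
[63] read 'a'  n4⇒n5
[64] read 'a'  n5⇒n6
[65] read 'd'  n6⇒n7  → match P1@[62:65]
[66] read 'a'  n7⇒n4 (fail-walked)
[67] read 'c'  n4⇒n1 (fail-walked)
[68] read 'a'  n1⇒n2
[69] read 'c'  n2⇒n1 (fail-walked)
[70] read 'a'  n1⇒n2
[71] read 'b'  n2⇒n3  → match P0@[69:71]
[72] read 'c'  n3⇒n1 (fail-walked)
[73] read 'a'  n1⇒n2
[74] read 'a'  n2⇒n5 (fail-walked)
[75] read 'a'  n5⇒n6
[76] read 'a'  n6⇒n6 (fail-walked)
[77] read 'd'  n6⇒n7  → match P1@[74:77]
[78] read 'a'  n7⇒n4 (fail-walked)

All matches (sorted): [[6,0],[11,1],[15,1],[20,0],[25,1],[28,0],[33,0],[38,1],[48,1],[61,1],[65,1],[71,0],[77,1]]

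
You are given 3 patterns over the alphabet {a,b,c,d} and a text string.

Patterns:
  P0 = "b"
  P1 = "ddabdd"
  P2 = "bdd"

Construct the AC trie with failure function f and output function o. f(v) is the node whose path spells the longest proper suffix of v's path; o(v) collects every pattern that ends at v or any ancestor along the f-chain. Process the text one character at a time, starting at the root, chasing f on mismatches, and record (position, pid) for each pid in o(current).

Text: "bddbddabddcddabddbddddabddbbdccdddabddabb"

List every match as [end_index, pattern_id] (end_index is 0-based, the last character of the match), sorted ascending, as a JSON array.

Construct AC machine:
Trie (insert patterns):
  n0 'ε': b→1 d→2
  n1 'b': d→8  ←P0
  n2 'd': d→3
  n3 'dd': a→4
  n4 'dda': b→5
  n5 'ddab': d→6
  n6 'ddabd': d→7
  n7 'ddabdd': ·  ←P1
  n8 'bd': d→9
  n9 'bdd': ·  ←P2

Failure links (BFS by depth):
  n1('b'): parent n0 fail=0; on 'b' 0 → fail=0;  out {0}∪∅={0}
  n2('d'): parent n0 fail=0; on 'd' 0 → fail=0;  out ∅∪∅=∅
  n3('dd'): parent n2 fail=0; on 'd' 0 → fail=2;  out ∅∪∅=∅
  n8('bd'): parent n1 fail=0; on 'd' 0 → fail=2;  out ∅∪∅=∅
  n4('dda'): parent n3 fail=2; on 'a' 2→0 → fail=0;  out ∅∪∅=∅
  n9('bdd'): parent n8 fail=2; on 'd' 2 → fail=3;  out {2}∪∅={2}
  n5('ddab'): parent n4 fail=0; on 'b' 0 → fail=1;  out ∅∪{0}={0}
  n6('ddabd'): parent n5 fail=1; on 'd' 1 → fail=8;  out ∅∪∅=∅
  n7('ddabdd'): parent n6 fail=8; on 'd' 8 → fail=9;  out {1}∪{2}={1,2}

Text stream:
pos 0 'b': at 1  emit P0@[0:0]
pos 1 'd': at 8
pos 2 'd': at 9  emit P2@[0:2]
pos 3 'b': at 1 (via fail)  emit P0@[3:3]
pos 4 'd': at 8
pos 5 'd': at 9  emit P2@[3:5]
pos 6 'a': at 4 (via fail)
pos 7 'b': at 5  emit P0@[7:7]
pos 8 'd': at 6
pos 9 'd': at 7  emit P1@[4:9],P2@[7:9]
pos 10 'c': at 0 (via fail)
pos 11 'd': at 2
pos 12 'd': at 3
pos 13 'a': at 4
pos 14 'b': at 5  emit P0@[14:14]
pos 15 'd': at 6
pos 16 'd': at 7  emit P1@[11:16],P2@[14:16]
pos 17 'b': at 1 (via fail)  emit P0@[17:17]
pos 18 'd': at 8
pos 19 'd': at 9  emit P2@[17:19]
pos 20 'd': at 3 (via fail)
pos 21 'd': at 3 (via fail)
pos 22 'a': at 4
pos 23 'b': at 5  emit P0@[23:23]
pos 24 'd': at 6
pos 25 'd': at 7  emit P1@[20:25],P2@[23:25]
pos 26 'b': at 1 (via fail)  emit P0@[26:26]
pos 27 'b': at 1 (via fail)  emit P0@[27:27]
pos 28 'd': at 8
pos 29 'c': at 0 (via fail)
pos 30 'c': at 0
pos 31 'd': at 2
pos 32 'd': at 3
pos 33 'd': at 3 (via fail)
pos 34 'a': at 4
pos 35 'b': at 5  emit P0@[35:35]
pos 36 'd': at 6
pos 37 'd': at 7  emit P1@[32:37],P2@[35:37]
pos 38 'a': at 4 (via fail)
pos 39 'b': at 5  emit P0@[39:39]
pos 40 'b': at 1 (via fail)  emit P0@[40:40]

Matches: [[0,0],[2,2],[3,0],[5,2],[7,0],[9,1],[9,2],[14,0],[16,1],[16,2],[17,0],[19,2],[23,0],[25,1],[25,2],[26,0],[27,0],[35,0],[37,1],[37,2],[39,0],[40,0]]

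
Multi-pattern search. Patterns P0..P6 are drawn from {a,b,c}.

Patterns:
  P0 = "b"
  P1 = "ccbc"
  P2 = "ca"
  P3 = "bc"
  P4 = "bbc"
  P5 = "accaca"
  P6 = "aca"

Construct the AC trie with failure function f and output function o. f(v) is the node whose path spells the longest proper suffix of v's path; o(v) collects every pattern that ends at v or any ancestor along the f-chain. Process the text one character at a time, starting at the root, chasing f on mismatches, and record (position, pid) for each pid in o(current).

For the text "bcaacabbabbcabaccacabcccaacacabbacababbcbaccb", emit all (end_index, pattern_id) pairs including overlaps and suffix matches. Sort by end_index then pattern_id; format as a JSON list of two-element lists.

Build:
Trie (insert patterns):
  0='ε' goto a→10 b→1 c→2
  1='b' goto b→8 c→7  ←P0
  2='c' goto a→6 c→3
  3='cc' goto b→4
  4='ccb' goto c→5
  5='ccbc' goto ·  ←P1
  6='ca' goto ·  ←P2
  7='bc' goto ·  ←P3
  8='bb' goto c→9
  9='bbc' goto ·  ←P4
  10='a' goto c→11
  11='ac' goto a→16 c→12
  12='acc' goto a→13
  13='acca' goto c→14
  14='accac' goto a→15
  15='accaca' goto ·  ←P5
  16='aca' goto ·  ←P6

Failure links (BFS by depth):
  n1('b'): parent n0 fail=0; on 'b' 0 → fail=0;  out {0}∪∅={0}
  n2('c'): parent n0 fail=0; on 'c' 0 → fail=0;  out ∅∪∅=∅
  n10('a'): parent n0 fail=0; on 'a' 0 → fail=0;  out ∅∪∅=∅
  n3('cc'): parent n2 fail=0; on 'c' 0 → fail=2;  out ∅∪∅=∅
  n6('ca'): parent n2 fail=0; on 'a' 0 → fail=10;  out {2}∪∅={2}
  n7('bc'): parent n1 fail=0; on 'c' 0 → fail=2;  out {3}∪∅={3}
  n8('bb'): parent n1 fail=0; on 'b' 0 → fail=1;  out ∅∪{0}={0}
  n11('ac'): parent n10 fail=0; on 'c' 0 → fail=2;  out ∅∪∅=∅
  n4('ccb'): parent n3 fail=2; on 'b' 2→0 → fail=1;  out ∅∪{0}={0}
  n9('bbc'): parent n8 fail=1; on 'c' 1 → fail=7;  out {4}∪{3}={3,4}
  n12('acc'): parent n11 fail=2; on 'c' 2 → fail=3;  out ∅∪∅=∅
  n16('aca'): parent n11 fail=2; on 'a' 2 → fail=6;  out {6}∪{2}={2,6}
  n5('ccbc'): parent n4 fail=1; on 'c' 1 → fail=7;  out {1}∪{3}={1,3}
  n13('acca'): parent n12 fail=3; on 'a' 3→2 → fail=6;  out ∅∪{2}={2}
  n14('accac'): parent n13 fail=6; on 'c' 6→10 → fail=11;  out ∅∪∅=∅
  n15('accaca'): parent n14 fail=11; on 'a' 11 → fail=16;  out {5}∪{2,6}={2,5,6}

Text stream:
i=0 'b': node 0→1  ** P0@[0:0]
i=1 'c': node 1→7  ** P3@[0:1]
i=2 'a': node 7→6 (via fail)  ** P2@[1:2]
i=3 'a': node 6→10 (via fail)
i=4 'c': node 10→11
i=5 'a': node 11→16  ** P2@[4:5],P6@[3:5]
i=6 'b': node 16→1 (via fail)  ** P0@[6:6]
i=7 'b': node 1→8  ** P0@[7:7]
i=8 'a': node 8→10 (via fail)
i=9 'b': node 10→1 (via fail)  ** P0@[9:9]
i=10 'b': node 1→8  ** P0@[10:10]
i=11 'c': node 8→9  ** P3@[10:11],P4@[9:11]
i=12 'a': node 9→6 (via fail)  ** P2@[11:12]
i=13 'b': node 6→1 (via fail)  ** P0@[13:13]
i=14 'a': node 1→10 (via fail)
i=15 'c': node 10→11
i=16 'c': node 11→12
i=17 'a': node 12→13  ** P2@[16:17]
i=18 'c': node 13→14
i=19 'a': node 14→15  ** P2@[18:19],P5@[14:19],P6@[17:19]
i=20 'b': node 15→1 (via fail)  ** P0@[20:20]
i=21 'c': node 1→7  ** P3@[20:21]
i=22 'c': node 7→3 (via fail)
i=23 'c': node 3→3 (via fail)
i=24 'a': node 3→6 (via fail)  ** P2@[23:24]
i=25 'a': node 6→10 (via fail)
i=26 'c': node 10→11
i=27 'a': node 11→16  ** P2@[26:27],P6@[25:27]
i=28 'c': node 16→11 (via fail)
i=29 'a': node 11→16  ** P2@[28:29],P6@[27:29]
i=30 'b': node 16→1 (via fail)  ** P0@[30:30]
i=31 'b': node 1→8  ** P0@[31:31]
i=32 'a': node 8→10 (via fail)
i=33 'c': node 10→11
i=34 'a': node 11→16  ** P2@[33:34],P6@[32:34]
i=35 'b': node 16→1 (via fail)  ** P0@[35:35]
i=36 'a': node 1→10 (via fail)
i=37 'b': node 10→1 (via fail)  ** P0@[37:37]
i=38 'b': node 1→8  ** P0@[38:38]
i=39 'c': node 8→9  ** P3@[38:39],P4@[37:39]
i=40 'b': node 9→1 (via fail)  ** P0@[40:40]
i=41 'a': node 1→10 (via fail)
i=42 'c': node 10→11
i=43 'c': node 11→12
i=44 'b': node 12→4 (via fail)  ** P0@[44:44]

Matches: [[0,0],[1,3],[2,2],[5,2],[5,6],[6,0],[7,0],[9,0],[10,0],[11,3],[11,4],[12,2],[13,0],[17,2],[19,2],[19,5],[19,6],[20,0],[21,3],[24,2],[27,2],[27,6],[29,2],[29,6],[30,0],[31,0],[34,2],[34,6],[35,0],[37,0],[38,0],[39,3],[39,4],[40,0],[44,0]]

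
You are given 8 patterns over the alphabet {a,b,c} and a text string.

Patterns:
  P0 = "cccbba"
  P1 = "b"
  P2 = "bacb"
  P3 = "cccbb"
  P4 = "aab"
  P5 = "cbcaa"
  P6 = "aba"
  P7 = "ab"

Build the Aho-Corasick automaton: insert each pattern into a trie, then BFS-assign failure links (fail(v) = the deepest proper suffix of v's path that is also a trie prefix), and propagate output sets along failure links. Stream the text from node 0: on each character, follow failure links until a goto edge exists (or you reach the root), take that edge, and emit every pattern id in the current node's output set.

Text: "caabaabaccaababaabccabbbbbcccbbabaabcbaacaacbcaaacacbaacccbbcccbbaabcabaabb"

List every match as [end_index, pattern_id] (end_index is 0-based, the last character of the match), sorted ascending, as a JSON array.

Build automaton:
Trie (insert patterns):
  n0 'ε': a→11 b→7 c→1
  n1 'c': b→14 c→2
  n2 'cc': c→3
  n3 'ccc': b→4
  n4 'cccb': b→5
  n5 'cccbb': a→6  [P3 ends]
  n6 'cccbba': ·  [P0 ends]
  n7 'b': a→8  [P1 ends]
  n8 'ba': c→9
  n9 'bac': b→10
  n10 'bacb': ·  [P2 ends]
  n11 'a': a→12 b→18
  n12 'aa': b→13
  n13 'aab': ·  [P4 ends]
  n14 'cb': c→15
  n15 'cbc': a→16
  n16 'cbca': a→17
  n17 'cbcaa': ·  [P5 ends]
  n18 'ab': a→19  [P7 ends]
  n19 'aba': ·  [P6 ends]

Failure links (BFS by depth):
  n1('c'): parent n0 fail=0; on 'c' 0 → fail=0;  out ∅∪∅=∅
  n7('b'): parent n0 fail=0; on 'b' 0 → fail=0;  out {1}∪∅={1}
  n11('a'): parent n0 fail=0; on 'a' 0 → fail=0;  out ∅∪∅=∅
  n2('cc'): parent n1 fail=0; on 'c' 0 → fail=1;  out ∅∪∅=∅
  n8('ba'): parent n7 fail=0; on 'a' 0 → fail=11;  out ∅∪∅=∅
  n12('aa'): parent n11 fail=0; on 'a' 0 → fail=11;  out ∅∪∅=∅
  n14('cb'): parent n1 fail=0; on 'b' 0 → fail=7;  out ∅∪{1}={1}
  n18('ab'): parent n11 fail=0; on 'b' 0 → fail=7;  out {7}∪{1}={1,7}
  n3('ccc'): parent n2 fail=1; on 'c' 1 → fail=2;  out ∅∪∅=∅
  n9('bac'): parent n8 fail=11; on 'c' 11→0 → fail=1;  out ∅∪∅=∅
  n13('aab'): parent n12 fail=11; on 'b' 11 → fail=18;  out {4}∪{1,7}={1,4,7}
  n15('cbc'): parent n14 fail=7; on 'c' 7→0 → fail=1;  out ∅∪∅=∅
  n19('aba'): parent n18 fail=7; on 'a' 7 → fail=8;  out {6}∪∅={6}
  n4('cccb'): parent n3 fail=2; on 'b' 2→1 → fail=14;  out ∅∪{1}={1}
  n10('bacb'): parent n9 fail=1; on 'b' 1 → fail=14;  out {2}∪{1}={1,2}
  n16('cbca'): parent n15 fail=1; on 'a' 1→0 → fail=11;  out ∅∪∅=∅
  n5('cccbb'): parent n4 fail=14; on 'b' 14→7→0 → fail=7;  out {3}∪{1}={1,3}
  n17('cbcaa'): parent n16 fail=11; on 'a' 11 → fail=12;  out {5}∪∅={5}
  n6('cccbba'): parent n5 fail=7; on 'a' 7 → fail=8;  out {0}∪∅={0}

Scan:
pos 0 'c': at 1
pos 1 'a': at 11 (via fail)
pos 2 'a': at 12
pos 3 'b': at 13  emit P1@[3:3],P4@[1:3],P7@[2:3]
pos 4 'a': at 19 (via fail)  emit P6@[2:4]
pos 5 'a': at 12 (via fail)
pos 6 'b': at 13  emit P1@[6:6],P4@[4:6],P7@[5:6]
pos 7 'a': at 19 (via fail)  emit P6@[5:7]
pos 8 'c': at 9 (via fail)
pos 9 'c': at 2 (via fail)
pos 10 'a': at 11 (via fail)
pos 11 'a': at 12
pos 12 'b': at 13  emit P1@[12:12],P4@[10:12],P7@[11:12]
pos 13 'a': at 19 (via fail)  emit P6@[11:13]
pos 14 'b': at 18 (via fail)  emit P1@[14:14],P7@[13:14]
pos 15 'a': at 19  emit P6@[13:15]
pos 16 'a': at 12 (via fail)
pos 17 'b': at 13  emit P1@[17:17],P4@[15:17],P7@[16:17]
pos 18 'c': at 1 (via fail)
pos 19 'c': at 2
pos 20 'a': at 11 (via fail)
pos 21 'b': at 18  emit P1@[21:21],P7@[20:21]
pos 22 'b': at 7 (via fail)  emit P1@[22:22]
pos 23 'b': at 7 (via fail)  emit P1@[23:23]
pos 24 'b': at 7 (via fail)  emit P1@[24:24]
pos 25 'b': at 7 (via fail)  emit P1@[25:25]
pos 26 'c': at 1 (via fail)
pos 27 'c': at 2
pos 28 'c': at 3
pos 29 'b': at 4  emit P1@[29:29]
pos 30 'b': at 5  emit P1@[30:30],P3@[26:30]
pos 31 'a': at 6  emit P0@[26:31]
pos 32 'b': at 18 (via fail)  emit P1@[32:32],P7@[31:32]
pos 33 'a': at 19  emit P6@[31:33]
pos 34 'a': at 12 (via fail)
pos 35 'b': at 13  emit P1@[35:35],P4@[33:35],P7@[34:35]
pos 36 'c': at 1 (via fail)
pos 37 'b': at 14  emit P1@[37:37]
pos 38 'a': at 8 (via fail)
pos 39 'a': at 12 (via fail)
pos 40 'c': at 1 (via fail)
pos 41 'a': at 11 (via fail)
pos 42 'a': at 12
pos 43 'c': at 1 (via fail)
pos 44 'b': at 14  emit P1@[44:44]
pos 45 'c': at 15
pos 46 'a': at 16
pos 47 'a': at 17  emit P5@[43:47]
pos 48 'a': at 12 (via fail)
pos 49 'c': at 1 (via fail)
pos 50 'a': at 11 (via fail)
pos 51 'c': at 1 (via fail)
pos 52 'b': at 14  emit P1@[52:52]
pos 53 'a': at 8 (via fail)
pos 54 'a': at 12 (via fail)
pos 55 'c': at 1 (via fail)
pos 56 'c': at 2
pos 57 'c': at 3
pos 58 'b': at 4  emit P1@[58:58]
pos 59 'b': at 5  emit P1@[59:59],P3@[55:59]
pos 60 'c': at 1 (via fail)
pos 61 'c': at 2
pos 62 'c': at 3
pos 63 'b': at 4  emit P1@[63:63]
pos 64 'b': at 5  emit P1@[64:64],P3@[60:64]
pos 65 'a': at 6  emit P0@[60:65]
pos 66 'a': at 12 (via fail)
pos 67 'b': at 13  emit P1@[67:67],P4@[65:67],P7@[66:67]
pos 68 'c': at 1 (via fail)
pos 69 'a': at 11 (via fail)
pos 70 'b': at 18  emit P1@[70:70],P7@[69:70]
pos 71 'a': at 19  emit P6@[69:71]
pos 72 'a': at 12 (via fail)
pos 73 'b': at 13  emit P1@[73:73],P4@[71:73],P7@[72:73]
pos 74 'b': at 7 (via fail)  emit P1@[74:74]

Matches: [[3,1],[3,4],[3,7],[4,6],[6,1],[6,4],[6,7],[7,6],[12,1],[12,4],[12,7],[13,6],[14,1],[14,7],[15,6],[17,1],[17,4],[17,7],[21,1],[21,7],[22,1],[23,1],[24,1],[25,1],[29,1],[30,1],[30,3],[31,0],[32,1],[32,7],[33,6],[35,1],[35,4],[35,7],[37,1],[44,1],[47,5],[52,1],[58,1],[59,1],[59,3],[63,1],[64,1],[64,3],[65,0],[67,1],[67,4],[67,7],[70,1],[70,7],[71,6],[73,1],[73,4],[73,7],[74,1]]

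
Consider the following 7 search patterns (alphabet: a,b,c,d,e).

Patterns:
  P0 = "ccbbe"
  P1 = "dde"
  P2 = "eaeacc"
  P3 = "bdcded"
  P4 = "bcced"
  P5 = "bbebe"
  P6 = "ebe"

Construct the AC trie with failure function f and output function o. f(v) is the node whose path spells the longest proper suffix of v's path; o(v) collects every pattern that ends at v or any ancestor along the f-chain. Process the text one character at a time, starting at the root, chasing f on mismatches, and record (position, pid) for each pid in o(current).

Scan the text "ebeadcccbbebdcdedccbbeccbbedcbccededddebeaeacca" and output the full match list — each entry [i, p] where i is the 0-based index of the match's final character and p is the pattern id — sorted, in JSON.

Build:
Trie (insert patterns):
  0='ε' goto b→15 c→1 d→6 e→9
  1='c' goto c→2
  2='cc' goto b→3
  3='ccb' goto b→4
  4='ccbb' goto e→5
  5='ccbbe' goto ·  ←P0
  6='d' goto d→7
  7='dd' goto e→8
  8='dde' goto ·  ←P1
  9='e' goto a→10 b→29
  10='ea' goto e→11
  11='eae' goto a→12
  12='eaea' goto c→13
  13='eaeac' goto c→14
  14='eaeacc' goto ·  ←P2
  15='b' goto b→25 c→21 d→16
  16='bd' goto c→17
  17='bdc' goto d→18
  18='bdcd' goto e→19
  19='bdcde' goto d→20
  20='bdcded' goto ·  ←P3
  21='bc' goto c→22
  22='bcc' goto e→23
  23='bcce' goto d→24
  24='bcced' goto ·  ←P4
  25='bb' goto e→26
  26='bbe' goto b→27
  27='bbeb' goto e→28
  28='bbebe' goto ·  ←P5
  29='eb' goto e→30
  30='ebe' goto ·  ←P6

Failure links (BFS by depth):
  fail(1) 'c': from fail(0)=0 chase 'c': 0 ⇒ 0;  out=∅∪out(0)=∅
  fail(6) 'd': from fail(0)=0 chase 'd': 0 ⇒ 0;  out=∅∪out(0)=∅
  fail(9) 'e': from fail(0)=0 chase 'e': 0 ⇒ 0;  out=∅∪out(0)=∅
  fail(15) 'b': from fail(0)=0 chase 'b': 0 ⇒ 0;  out=∅∪out(0)=∅
  fail(2) 'cc': from fail(1)=0 chase 'c': 0 ⇒ 1;  out=∅∪out(1)=∅
  fail(7) 'dd': from fail(6)=0 chase 'd': 0 ⇒ 6;  out=∅∪out(6)=∅
  fail(10) 'ea': from fail(9)=0 chase 'a': 0 ⇒ 0;  out=∅∪out(0)=∅
  fail(16) 'bd': from fail(15)=0 chase 'd': 0 ⇒ 6;  out=∅∪out(6)=∅
  fail(21) 'bc': from fail(15)=0 chase 'c': 0 ⇒ 1;  out=∅∪out(1)=∅
  fail(25) 'bb': from fail(15)=0 chase 'b': 0 ⇒ 15;  out=∅∪out(15)=∅
  fail(29) 'eb': from fail(9)=0 chase 'b': 0 ⇒ 15;  out=∅∪out(15)=∅
  fail(3) 'ccb': from fail(2)=1 chase 'b': 1→0 ⇒ 15;  out=∅∪out(15)=∅
  fail(8) 'dde': from fail(7)=6 chase 'e': 6→0 ⇒ 9;  out={1}∪out(9)={1}
  fail(11) 'eae': from fail(10)=0 chase 'e': 0 ⇒ 9;  out=∅∪out(9)=∅
  fail(17) 'bdc': from fail(16)=6 chase 'c': 6→0 ⇒ 1;  out=∅∪out(1)=∅
  fail(22) 'bcc': from fail(21)=1 chase 'c': 1 ⇒ 2;  out=∅∪out(2)=∅
  fail(26) 'bbe': from fail(25)=15 chase 'e': 15→0 ⇒ 9;  out=∅∪out(9)=∅
  fail(30) 'ebe': from fail(29)=15 chase 'e': 15→0 ⇒ 9;  out={6}∪out(9)={6}
  fail(4) 'ccbb': from fail(3)=15 chase 'b': 15 ⇒ 25;  out=∅∪out(25)=∅
  fail(12) 'eaea': from fail(11)=9 chase 'a': 9 ⇒ 10;  out=∅∪out(10)=∅
  fail(18) 'bdcd': from fail(17)=1 chase 'd': 1→0 ⇒ 6;  out=∅∪out(6)=∅
  fail(23) 'bcce': from fail(22)=2 chase 'e': 2→1→0 ⇒ 9;  out=∅∪out(9)=∅
  fail(27) 'bbeb': from fail(26)=9 chase 'b': 9 ⇒ 29;  out=∅∪out(29)=∅
  fail(5) 'ccbbe': from fail(4)=25 chase 'e': 25 ⇒ 26;  out={0}∪out(26)={0}
  fail(13) 'eaeac': from fail(12)=10 chase 'c': 10→0 ⇒ 1;  out=∅∪out(1)=∅
  fail(19) 'bdcde': from fail(18)=6 chase 'e': 6→0 ⇒ 9;  out=∅∪out(9)=∅
  fail(24) 'bcced': from fail(23)=9 chase 'd': 9→0 ⇒ 6;  out={4}∪out(6)={4}
  fail(28) 'bbebe': from fail(27)=29 chase 'e': 29 ⇒ 30;  out={5}∪out(30)={5,6}
  fail(14) 'eaeacc': from fail(13)=1 chase 'c': 1 ⇒ 2;  out={2}∪out(2)={2}
  fail(20) 'bdcded': from fail(19)=9 chase 'd': 9→0 ⇒ 6;  out={3}∪out(6)={3}

Run:
i=0 'e': node 0→9
i=1 'b': node 9→29
i=2 'e': node 29→30  ** P6@[0:2]
i=3 'a': node 30→10 ·f
i=4 'd': node 10→6 ·f
i=5 'c': node 6→1 ·f
i=6 'c': node 1→2
i=7 'c': node 2→2 ·f
i=8 'b': node 2→3
i=9 'b': node 3→4
i=10 'e': node 4→5  ** P0@[6:10]
i=11 'b': node 5→27 ·f
i=12 'd': node 27→16 ·f
i=13 'c': node 16→17
i=14 'd': node 17→18
i=15 'e': node 18→19
i=16 'd': node 19→20  ** P3@[11:16]
i=17 'c': node 20→1 ·f
i=18 'c': node 1→2
i=19 'b': node 2→3
i=20 'b': node 3→4
i=21 'e': node 4→5  ** P0@[17:21]
i=22 'c': node 5→1 ·f
i=23 'c': node 1→2
i=24 'b': node 2→3
i=25 'b': node 3→4
i=26 'e': node 4→5  ** P0@[22:26]
i=27 'd': node 5→6 ·f
i=28 'c': node 6→1 ·f
i=29 'b': node 1→15 ·f
i=30 'c': node 15→21
i=31 'c': node 21→22
i=32 'e': node 22→23
i=33 'd': node 23→24  ** P4@[29:33]
i=34 'e': node 24→9 ·f
i=35 'd': node 9→6 ·f
i=36 'd': node 6→7
i=37 'd': node 7→7 ·f
i=38 'e': node 7→8  ** P1@[36:38]
i=39 'b': node 8→29 ·f
i=40 'e': node 29→30  ** P6@[38:40]
i=41 'a': node 30→10 ·f
i=42 'e': node 10→11
i=43 'a': node 11→12
i=44 'c': node 12→13
i=45 'c': node 13→14  ** P2@[40:45]
i=46 'a': node 14→0 ·f

Matches: [[2,6],[10,0],[16,3],[21,0],[26,0],[33,4],[38,1],[40,6],[45,2]]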